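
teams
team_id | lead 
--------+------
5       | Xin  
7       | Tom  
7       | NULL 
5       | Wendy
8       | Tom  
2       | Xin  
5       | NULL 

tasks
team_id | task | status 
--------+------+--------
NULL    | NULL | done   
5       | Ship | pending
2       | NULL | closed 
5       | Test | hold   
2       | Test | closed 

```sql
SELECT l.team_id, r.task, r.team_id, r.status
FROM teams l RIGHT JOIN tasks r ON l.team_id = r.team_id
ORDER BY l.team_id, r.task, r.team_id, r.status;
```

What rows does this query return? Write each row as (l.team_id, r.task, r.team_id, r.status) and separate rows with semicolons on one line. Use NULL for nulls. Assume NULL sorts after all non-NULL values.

(2, Test, 2, closed); (2, NULL, 2, closed); (5, Ship, 5, pending); (5, Ship, 5, pending); (5, Ship, 5, pending); (5, Test, 5, hold); (5, Test, 5, hold); (5, Test, 5, hold); (NULL, NULL, NULL, done)

RIGHT JOIN keeps every row from `tasks`; unmatched rows get NULL for `teams`'s columns.
Matching on l.team_id = r.team_id. A NULL in a compared column never satisfies the condition.
Matched pairs: 8; unmatched r rows kept: 1.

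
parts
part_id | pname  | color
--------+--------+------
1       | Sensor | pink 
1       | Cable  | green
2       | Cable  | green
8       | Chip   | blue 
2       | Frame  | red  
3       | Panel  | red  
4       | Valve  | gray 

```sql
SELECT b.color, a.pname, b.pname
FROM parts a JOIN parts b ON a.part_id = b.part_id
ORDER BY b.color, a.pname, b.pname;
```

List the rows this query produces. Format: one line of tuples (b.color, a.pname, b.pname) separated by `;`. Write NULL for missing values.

(blue, Chip, Chip); (gray, Valve, Valve); (green, Cable, Cable); (green, Cable, Cable); (green, Frame, Cable); (green, Sensor, Cable); (pink, Cable, Sensor); (pink, Sensor, Sensor); (red, Cable, Frame); (red, Frame, Frame); (red, Panel, Panel)

INNER JOIN keeps only pairs where the ON condition holds.
Matching on a.part_id = b.part_id.
- part_id=1: 2 matching b row(s), so 2 row(s) emitted.
- part_id=1: 2 matching b row(s), so 2 row(s) emitted.
- part_id=2: 2 matching b row(s), so 2 row(s) emitted.
- part_id=8: 1 matching b row(s), so 1 row(s) emitted.
- part_id=2: 2 matching b row(s), so 2 row(s) emitted.
- part_id=3: 1 matching b row(s), so 1 row(s) emitted.
- part_id=4: 1 matching b row(s), so 1 row(s) emitted.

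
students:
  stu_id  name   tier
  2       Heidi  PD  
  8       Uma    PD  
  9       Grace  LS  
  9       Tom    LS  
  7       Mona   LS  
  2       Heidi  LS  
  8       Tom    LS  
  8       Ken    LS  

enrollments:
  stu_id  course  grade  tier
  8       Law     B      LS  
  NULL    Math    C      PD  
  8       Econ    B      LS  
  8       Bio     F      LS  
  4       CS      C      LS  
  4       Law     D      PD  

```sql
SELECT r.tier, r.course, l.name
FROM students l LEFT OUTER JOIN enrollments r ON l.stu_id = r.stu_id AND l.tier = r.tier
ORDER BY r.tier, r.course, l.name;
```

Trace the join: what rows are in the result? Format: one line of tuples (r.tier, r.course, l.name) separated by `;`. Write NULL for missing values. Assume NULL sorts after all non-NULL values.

(LS, Bio, Ken); (LS, Bio, Tom); (LS, Econ, Ken); (LS, Econ, Tom); (LS, Law, Ken); (LS, Law, Tom); (NULL, NULL, Grace); (NULL, NULL, Heidi); (NULL, NULL, Heidi); (NULL, NULL, Mona); (NULL, NULL, Tom); (NULL, NULL, Uma)

LEFT JOIN keeps every row from `students`; unmatched rows get NULL for `enrollments`'s columns.
Matching on l.stu_id = r.stu_id AND l.tier = r.tier. A NULL in a compared column never satisfies the condition.
- l row (stu_id=2, tier=PD): no match → kept, r columns NULL.
- l row (stu_id=8, tier=PD): no match → kept, r columns NULL.
- l row (stu_id=9, tier=LS): no match → kept, r columns NULL.
- l row (stu_id=9, tier=LS): no match → kept, r columns NULL.
- l row (stu_id=7, tier=LS): no match → kept, r columns NULL.
- l row (stu_id=2, tier=LS): no match → kept, r columns NULL.
- l row (stu_id=8, tier=LS): matches 3 r row(s) → 3 output row(s).
- l row (stu_id=8, tier=LS): matches 3 r row(s) → 3 output row(s).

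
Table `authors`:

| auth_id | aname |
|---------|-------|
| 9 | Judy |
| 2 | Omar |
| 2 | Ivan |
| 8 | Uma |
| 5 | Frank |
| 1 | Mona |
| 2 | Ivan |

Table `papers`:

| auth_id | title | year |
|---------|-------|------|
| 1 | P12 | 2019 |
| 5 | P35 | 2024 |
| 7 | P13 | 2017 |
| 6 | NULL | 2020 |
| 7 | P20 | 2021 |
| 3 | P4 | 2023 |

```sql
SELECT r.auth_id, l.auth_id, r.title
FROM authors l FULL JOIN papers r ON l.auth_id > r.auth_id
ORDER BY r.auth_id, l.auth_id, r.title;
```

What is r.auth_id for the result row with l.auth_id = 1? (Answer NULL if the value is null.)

FULL OUTER JOIN keeps every row from both sides; unmatched rows get NULL for the other side's columns.
Matching on l.auth_id > r.auth_id.
- l[0] auth_id=9 → 6 match(es) in r → 6 row(s).
- l[1] auth_id=2 → 1 match(es) in r → 1 row(s).
- l[2] auth_id=2 → 1 match(es) in r → 1 row(s).
- l[3] auth_id=8 → 6 match(es) in r → 6 row(s).
- l[4] auth_id=5 → 2 match(es) in r → 2 row(s).
- l[5] auth_id=1 → no match; kept with NULLs on the r side.
- l[6] auth_id=2 → 1 match(es) in r → 1 row(s).

NULL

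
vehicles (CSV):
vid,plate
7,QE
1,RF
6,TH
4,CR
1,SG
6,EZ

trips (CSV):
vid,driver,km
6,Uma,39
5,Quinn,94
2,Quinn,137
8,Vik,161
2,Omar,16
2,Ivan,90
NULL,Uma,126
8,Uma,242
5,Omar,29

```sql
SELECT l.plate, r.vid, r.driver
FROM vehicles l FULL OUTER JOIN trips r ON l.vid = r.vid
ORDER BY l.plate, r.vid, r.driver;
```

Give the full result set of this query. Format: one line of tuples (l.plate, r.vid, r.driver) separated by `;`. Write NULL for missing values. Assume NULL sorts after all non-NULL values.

FULL OUTER JOIN keeps every row from both sides; unmatched rows get NULL for the other side's columns.
Matching on l.vid = r.vid. A NULL in a compared column never satisfies the condition.
- l (vid=7) has no partner → padded with NULL.
- l (vid=1) has no partner → padded with NULL.
- l (vid=6) pairs with 1 row(s) of r.
- l (vid=4) has no partner → padded with NULL.
- l (vid=1) has no partner → padded with NULL.
- l (vid=6) pairs with 1 row(s) of r.
- 8 r row(s) had no l match → kept, l columns NULL.

(CR, NULL, NULL); (EZ, 6, Uma); (QE, NULL, NULL); (RF, NULL, NULL); (SG, NULL, NULL); (TH, 6, Uma); (NULL, 2, Ivan); (NULL, 2, Omar); (NULL, 2, Quinn); (NULL, 5, Omar); (NULL, 5, Quinn); (NULL, 8, Uma); (NULL, 8, Vik); (NULL, NULL, Uma)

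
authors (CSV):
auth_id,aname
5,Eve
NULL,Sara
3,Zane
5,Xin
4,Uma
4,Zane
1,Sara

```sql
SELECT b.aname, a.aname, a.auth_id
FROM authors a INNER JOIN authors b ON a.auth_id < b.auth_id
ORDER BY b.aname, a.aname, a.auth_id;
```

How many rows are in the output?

INNER JOIN keeps only pairs where the ON condition holds.
Matching on a.auth_id < b.auth_id. A NULL in a compared column never satisfies the condition.
- a (auth_id=5) has no partner → excluded.
- a (auth_id=NULL) has no partner → excluded.
- a (auth_id=3) pairs with 4 row(s) of b.
- a (auth_id=5) has no partner → excluded.
- a (auth_id=4) pairs with 2 row(s) of b.
- a (auth_id=4) pairs with 2 row(s) of b.
- a (auth_id=1) pairs with 5 row(s) of b.
Total: 13 rows.

13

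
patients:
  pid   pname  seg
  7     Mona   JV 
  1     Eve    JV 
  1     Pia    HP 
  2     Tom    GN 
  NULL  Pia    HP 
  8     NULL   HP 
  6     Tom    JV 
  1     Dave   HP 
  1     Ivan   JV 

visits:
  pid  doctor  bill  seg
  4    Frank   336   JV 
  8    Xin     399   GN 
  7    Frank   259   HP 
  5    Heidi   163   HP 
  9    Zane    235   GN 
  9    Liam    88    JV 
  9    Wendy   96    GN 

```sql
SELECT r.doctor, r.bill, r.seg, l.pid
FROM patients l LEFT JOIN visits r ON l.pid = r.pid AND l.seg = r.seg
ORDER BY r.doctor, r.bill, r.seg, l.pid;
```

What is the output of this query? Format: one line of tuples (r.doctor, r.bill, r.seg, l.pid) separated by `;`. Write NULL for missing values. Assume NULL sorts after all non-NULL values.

(NULL, NULL, NULL, 1); (NULL, NULL, NULL, 1); (NULL, NULL, NULL, 1); (NULL, NULL, NULL, 1); (NULL, NULL, NULL, 2); (NULL, NULL, NULL, 6); (NULL, NULL, NULL, 7); (NULL, NULL, NULL, 8); (NULL, NULL, NULL, NULL)

LEFT JOIN keeps every row from `patients`; unmatched rows get NULL for `visits`'s columns.
Matching on l.pid = r.pid AND l.seg = r.seg. A NULL in a compared column never satisfies the condition.
Matched pairs: 0; unmatched l rows kept: 9.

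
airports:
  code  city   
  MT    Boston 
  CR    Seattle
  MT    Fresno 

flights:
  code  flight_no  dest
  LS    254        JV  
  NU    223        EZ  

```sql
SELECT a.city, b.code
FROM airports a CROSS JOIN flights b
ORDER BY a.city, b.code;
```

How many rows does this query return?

CROSS JOIN pairs every row of `airports` with every row of `flights`: 3 × 2 = 6 rows.

6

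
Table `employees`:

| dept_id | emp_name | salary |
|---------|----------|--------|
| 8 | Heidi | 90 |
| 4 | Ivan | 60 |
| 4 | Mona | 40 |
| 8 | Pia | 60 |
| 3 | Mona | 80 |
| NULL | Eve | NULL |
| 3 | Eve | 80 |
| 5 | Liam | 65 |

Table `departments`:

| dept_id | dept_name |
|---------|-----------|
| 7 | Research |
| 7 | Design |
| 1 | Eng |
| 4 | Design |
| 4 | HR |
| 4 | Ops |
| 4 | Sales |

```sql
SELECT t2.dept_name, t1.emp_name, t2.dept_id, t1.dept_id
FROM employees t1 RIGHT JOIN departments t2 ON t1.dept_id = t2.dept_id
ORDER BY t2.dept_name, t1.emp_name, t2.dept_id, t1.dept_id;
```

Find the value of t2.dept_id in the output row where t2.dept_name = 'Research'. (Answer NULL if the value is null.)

RIGHT JOIN keeps every row from `departments`; unmatched rows get NULL for `employees`'s columns.
Matching on t1.dept_id = t2.dept_id. A NULL in a compared column never satisfies the condition.
Matched pairs: 8; unmatched t2 rows kept: 3.

7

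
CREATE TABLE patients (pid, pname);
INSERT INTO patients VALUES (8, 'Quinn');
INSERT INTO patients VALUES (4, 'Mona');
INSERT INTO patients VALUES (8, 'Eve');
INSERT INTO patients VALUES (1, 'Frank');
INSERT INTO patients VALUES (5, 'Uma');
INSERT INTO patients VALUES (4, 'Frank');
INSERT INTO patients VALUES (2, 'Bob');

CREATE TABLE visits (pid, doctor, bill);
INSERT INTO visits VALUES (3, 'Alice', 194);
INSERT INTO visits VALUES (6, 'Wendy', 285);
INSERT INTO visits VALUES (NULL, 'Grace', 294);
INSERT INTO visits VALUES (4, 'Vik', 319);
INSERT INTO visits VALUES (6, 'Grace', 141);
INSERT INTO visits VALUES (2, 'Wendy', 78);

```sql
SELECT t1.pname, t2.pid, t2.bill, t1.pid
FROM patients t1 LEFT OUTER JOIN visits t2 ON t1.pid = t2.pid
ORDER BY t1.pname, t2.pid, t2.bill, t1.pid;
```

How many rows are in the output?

LEFT JOIN keeps every row from `patients`; unmatched rows get NULL for `visits`'s columns.
Matching on t1.pid = t2.pid. A NULL in a compared column never satisfies the condition.
- t1 row (pid=8): no match → kept, t2 columns NULL.
- t1 row (pid=4): matches 1 t2 row(s) → 1 output row(s).
- t1 row (pid=8): no match → kept, t2 columns NULL.
- t1 row (pid=1): no match → kept, t2 columns NULL.
- t1 row (pid=5): no match → kept, t2 columns NULL.
- t1 row (pid=4): matches 1 t2 row(s) → 1 output row(s).
- t1 row (pid=2): matches 1 t2 row(s) → 1 output row(s).
Total: 3 matched + 4 padded = 7 rows.

7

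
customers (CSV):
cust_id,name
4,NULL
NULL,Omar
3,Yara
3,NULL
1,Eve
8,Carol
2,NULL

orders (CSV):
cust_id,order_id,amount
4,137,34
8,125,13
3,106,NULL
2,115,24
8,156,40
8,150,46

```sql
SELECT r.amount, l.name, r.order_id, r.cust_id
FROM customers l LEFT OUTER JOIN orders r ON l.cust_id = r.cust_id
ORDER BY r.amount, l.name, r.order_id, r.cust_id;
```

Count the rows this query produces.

9

LEFT JOIN keeps every row from `customers`; unmatched rows get NULL for `orders`'s columns.
Matching on l.cust_id = r.cust_id. A NULL in a compared column never satisfies the condition.
Matched pairs: 7; unmatched l rows kept: 2.
Total: 7 matched + 2 padded = 9 rows.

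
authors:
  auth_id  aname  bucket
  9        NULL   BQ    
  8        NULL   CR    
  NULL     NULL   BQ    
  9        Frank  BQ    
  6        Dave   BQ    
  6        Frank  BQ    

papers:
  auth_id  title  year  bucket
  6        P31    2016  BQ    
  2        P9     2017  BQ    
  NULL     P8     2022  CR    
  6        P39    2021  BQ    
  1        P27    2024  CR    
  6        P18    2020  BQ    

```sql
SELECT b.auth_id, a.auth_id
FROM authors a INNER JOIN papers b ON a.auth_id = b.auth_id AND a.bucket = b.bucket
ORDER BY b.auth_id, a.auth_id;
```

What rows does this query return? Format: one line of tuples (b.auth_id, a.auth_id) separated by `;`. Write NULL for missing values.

INNER JOIN keeps only pairs where the ON condition holds.
Matching on a.auth_id = b.auth_id AND a.bucket = b.bucket. A NULL in a compared column never satisfies the condition.
- a row (auth_id=9, bucket=BQ): no match → dropped.
- a row (auth_id=8, bucket=CR): no match → dropped.
- a row (auth_id=NULL, bucket=BQ): no match → dropped.
- a row (auth_id=9, bucket=BQ): no match → dropped.
- a row (auth_id=6, bucket=BQ): matches 3 b row(s) → 3 output row(s).
- a row (auth_id=6, bucket=BQ): matches 3 b row(s) → 3 output row(s).
After projecting and ordering:
b.auth_id | a.auth_id
6 | 6
6 | 6
6 | 6
6 | 6
6 | 6
6 | 6

(6, 6); (6, 6); (6, 6); (6, 6); (6, 6); (6, 6)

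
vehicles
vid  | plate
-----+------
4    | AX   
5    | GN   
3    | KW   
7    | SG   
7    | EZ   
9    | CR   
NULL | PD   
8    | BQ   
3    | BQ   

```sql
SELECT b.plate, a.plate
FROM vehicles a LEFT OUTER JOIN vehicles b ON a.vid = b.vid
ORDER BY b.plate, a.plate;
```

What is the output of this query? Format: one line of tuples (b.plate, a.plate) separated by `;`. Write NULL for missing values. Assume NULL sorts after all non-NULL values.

(AX, AX); (BQ, BQ); (BQ, BQ); (BQ, KW); (CR, CR); (EZ, EZ); (EZ, SG); (GN, GN); (KW, BQ); (KW, KW); (SG, EZ); (SG, SG); (NULL, PD)

LEFT JOIN keeps every row from `vehicles a`; unmatched rows get NULL for `vehicles b`'s columns.
Matching on a.vid = b.vid. A NULL in a compared column never satisfies the condition.
Matched pairs: 12; unmatched a rows kept: 1.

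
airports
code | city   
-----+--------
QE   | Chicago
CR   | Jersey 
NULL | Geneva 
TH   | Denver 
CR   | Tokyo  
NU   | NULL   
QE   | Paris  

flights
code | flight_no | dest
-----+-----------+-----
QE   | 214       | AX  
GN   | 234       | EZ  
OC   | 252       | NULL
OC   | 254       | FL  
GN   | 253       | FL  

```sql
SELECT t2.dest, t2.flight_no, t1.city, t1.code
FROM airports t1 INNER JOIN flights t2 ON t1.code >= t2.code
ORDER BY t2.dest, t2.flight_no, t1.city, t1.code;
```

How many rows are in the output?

INNER JOIN keeps only pairs where the ON condition holds.
Matching on t1.code >= t2.code. A NULL in a compared column never satisfies the condition.
Matched pairs: 17.
Total: 17 rows.

17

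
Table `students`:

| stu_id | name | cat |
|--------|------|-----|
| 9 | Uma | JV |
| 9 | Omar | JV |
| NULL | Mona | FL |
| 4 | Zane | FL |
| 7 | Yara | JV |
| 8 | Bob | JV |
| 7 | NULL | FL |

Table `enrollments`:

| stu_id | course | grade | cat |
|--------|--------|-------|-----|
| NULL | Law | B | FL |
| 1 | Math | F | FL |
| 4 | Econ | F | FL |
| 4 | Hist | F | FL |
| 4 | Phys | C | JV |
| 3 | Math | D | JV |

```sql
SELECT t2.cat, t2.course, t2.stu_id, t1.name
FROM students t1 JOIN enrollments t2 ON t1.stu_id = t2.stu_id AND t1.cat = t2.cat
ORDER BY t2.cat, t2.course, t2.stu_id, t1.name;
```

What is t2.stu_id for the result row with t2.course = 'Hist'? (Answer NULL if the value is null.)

INNER JOIN keeps only pairs where the ON condition holds.
Matching on t1.stu_id = t2.stu_id AND t1.cat = t2.cat. A NULL in a compared column never satisfies the condition.
Matched pairs: 2.

4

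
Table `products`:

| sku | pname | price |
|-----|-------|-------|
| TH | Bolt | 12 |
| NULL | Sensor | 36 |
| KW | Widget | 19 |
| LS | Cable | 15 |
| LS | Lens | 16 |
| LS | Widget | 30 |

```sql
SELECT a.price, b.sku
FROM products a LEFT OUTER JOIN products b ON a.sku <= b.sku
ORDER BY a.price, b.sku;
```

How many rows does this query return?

19

LEFT JOIN keeps every row from `products a`; unmatched rows get NULL for `products b`'s columns.
Matching on a.sku <= b.sku. A NULL in a compared column never satisfies the condition.
- a[0] sku=TH → 1 match(es) in b → 1 row(s).
- a[1] sku=NULL → no match; kept with NULLs on the b side.
- a[2] sku=KW → 5 match(es) in b → 5 row(s).
- a[3] sku=LS → 4 match(es) in b → 4 row(s).
- a[4] sku=LS → 4 match(es) in b → 4 row(s).
- a[5] sku=LS → 4 match(es) in b → 4 row(s).
Total: 18 matched + 1 padded = 19 rows.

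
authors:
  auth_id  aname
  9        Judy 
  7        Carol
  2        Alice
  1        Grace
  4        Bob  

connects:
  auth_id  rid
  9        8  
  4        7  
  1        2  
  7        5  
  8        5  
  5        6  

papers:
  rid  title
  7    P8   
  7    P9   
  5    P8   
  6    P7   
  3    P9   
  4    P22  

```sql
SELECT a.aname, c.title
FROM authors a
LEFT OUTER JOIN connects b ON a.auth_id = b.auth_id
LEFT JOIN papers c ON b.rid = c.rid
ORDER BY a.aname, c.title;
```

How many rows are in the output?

Evaluate left to right. First `authors a LEFT JOIN connects b` on auth_id: 5 row(s).
Then LEFT JOIN `papers c` on rid: each of those 5 rows is kept; rows whose b.rid has no match in c get NULL for c's columns.
Result: 6 row(s).

6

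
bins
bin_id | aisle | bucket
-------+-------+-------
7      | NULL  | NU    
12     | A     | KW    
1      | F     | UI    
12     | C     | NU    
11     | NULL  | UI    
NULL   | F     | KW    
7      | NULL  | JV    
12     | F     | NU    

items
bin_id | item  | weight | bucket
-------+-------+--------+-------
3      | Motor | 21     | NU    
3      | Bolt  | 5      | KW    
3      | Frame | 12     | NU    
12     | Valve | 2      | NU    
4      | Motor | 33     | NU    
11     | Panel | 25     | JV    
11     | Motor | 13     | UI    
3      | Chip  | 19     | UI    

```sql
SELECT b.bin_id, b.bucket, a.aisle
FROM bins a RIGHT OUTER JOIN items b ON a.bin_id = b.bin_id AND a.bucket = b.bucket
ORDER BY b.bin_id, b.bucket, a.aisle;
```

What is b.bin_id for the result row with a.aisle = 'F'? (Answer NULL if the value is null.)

RIGHT JOIN keeps every row from `items`; unmatched rows get NULL for `bins`'s columns.
Matching on a.bin_id = b.bin_id AND a.bucket = b.bucket. A NULL in a compared column never satisfies the condition.
- a row (bin_id=7, bucket=NU): no match.
- a row (bin_id=12, bucket=KW): no match.
- a row (bin_id=1, bucket=UI): no match.
- a row (bin_id=12, bucket=NU): matches 1 b row(s) → 1 output row(s).
- a row (bin_id=11, bucket=UI): matches 1 b row(s) → 1 output row(s).
- a row (bin_id=NULL, bucket=KW): no match.
- a row (bin_id=7, bucket=JV): no match.
- a row (bin_id=12, bucket=NU): matches 1 b row(s) → 1 output row(s).
- 6 row(s) from b found no a partner → padded with NULL.

12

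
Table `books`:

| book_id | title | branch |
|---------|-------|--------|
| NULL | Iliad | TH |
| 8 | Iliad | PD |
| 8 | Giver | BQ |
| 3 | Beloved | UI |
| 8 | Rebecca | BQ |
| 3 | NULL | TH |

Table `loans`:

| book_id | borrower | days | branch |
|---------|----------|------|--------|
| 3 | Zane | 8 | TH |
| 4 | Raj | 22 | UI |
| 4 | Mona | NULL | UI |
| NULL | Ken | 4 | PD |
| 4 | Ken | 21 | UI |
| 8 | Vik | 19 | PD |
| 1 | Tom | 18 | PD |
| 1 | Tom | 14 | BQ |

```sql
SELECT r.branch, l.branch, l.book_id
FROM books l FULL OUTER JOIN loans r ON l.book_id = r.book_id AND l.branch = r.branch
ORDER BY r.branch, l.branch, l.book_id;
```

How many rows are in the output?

FULL OUTER JOIN keeps every row from both sides; unmatched rows get NULL for the other side's columns.
Matching on l.book_id = r.book_id AND l.branch = r.branch. A NULL in a compared column never satisfies the condition.
- l row (book_id=NULL, branch=TH): no match → kept, r columns NULL.
- l row (book_id=8, branch=PD): matches 1 r row(s) → 1 output row(s).
- l row (book_id=8, branch=BQ): no match → kept, r columns NULL.
- l row (book_id=3, branch=UI): no match → kept, r columns NULL.
- l row (book_id=8, branch=BQ): no match → kept, r columns NULL.
- l row (book_id=3, branch=TH): matches 1 r row(s) → 1 output row(s).
- plus 6 unmatched r row(s), each kept with NULL l columns.
Total: 2 matched + 10 padded = 12 rows.

12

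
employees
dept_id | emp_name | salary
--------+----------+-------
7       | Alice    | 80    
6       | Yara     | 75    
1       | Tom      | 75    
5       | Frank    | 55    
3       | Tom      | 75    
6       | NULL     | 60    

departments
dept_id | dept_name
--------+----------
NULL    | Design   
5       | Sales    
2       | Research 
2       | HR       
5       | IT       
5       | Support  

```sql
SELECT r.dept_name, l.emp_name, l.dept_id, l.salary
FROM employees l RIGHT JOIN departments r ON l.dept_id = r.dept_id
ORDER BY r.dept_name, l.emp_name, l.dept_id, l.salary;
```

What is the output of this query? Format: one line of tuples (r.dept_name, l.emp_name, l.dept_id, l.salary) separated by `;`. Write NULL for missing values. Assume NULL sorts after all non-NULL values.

RIGHT JOIN keeps every row from `departments`; unmatched rows get NULL for `employees`'s columns.
Matching on l.dept_id = r.dept_id. A NULL in a compared column never satisfies the condition.
- l[0] dept_id=7 → no match.
- l[1] dept_id=6 → no match.
- l[2] dept_id=1 → no match.
- l[3] dept_id=5 → 3 match(es) in r → 3 row(s).
- l[4] dept_id=3 → no match.
- l[5] dept_id=6 → no match.
- 3 r row(s) had no l match → kept, l columns NULL.
After projecting and ordering:
r.dept_name | l.emp_name | l.dept_id | l.salary
Design | NULL | NULL | NULL
HR | NULL | NULL | NULL
IT | Frank | 5 | 55
Research | NULL | NULL | NULL
Sales | Frank | 5 | 55
Support | Frank | 5 | 55

(Design, NULL, NULL, NULL); (HR, NULL, NULL, NULL); (IT, Frank, 5, 55); (Research, NULL, NULL, NULL); (Sales, Frank, 5, 55); (Support, Frank, 5, 55)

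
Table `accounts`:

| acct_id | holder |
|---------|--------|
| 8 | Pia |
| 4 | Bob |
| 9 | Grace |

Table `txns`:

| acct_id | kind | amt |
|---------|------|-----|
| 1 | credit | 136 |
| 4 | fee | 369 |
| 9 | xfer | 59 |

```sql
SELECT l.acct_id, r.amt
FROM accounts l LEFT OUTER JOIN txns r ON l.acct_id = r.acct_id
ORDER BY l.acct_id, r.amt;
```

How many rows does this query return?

3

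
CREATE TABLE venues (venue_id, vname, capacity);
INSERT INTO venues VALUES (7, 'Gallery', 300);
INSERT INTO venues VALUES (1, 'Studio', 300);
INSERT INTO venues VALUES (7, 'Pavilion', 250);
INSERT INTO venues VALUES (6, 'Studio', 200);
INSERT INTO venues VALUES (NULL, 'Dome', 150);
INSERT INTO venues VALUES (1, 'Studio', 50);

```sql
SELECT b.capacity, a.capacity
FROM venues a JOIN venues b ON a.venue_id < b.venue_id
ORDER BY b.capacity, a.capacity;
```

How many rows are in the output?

INNER JOIN keeps only pairs where the ON condition holds.
Matching on a.venue_id < b.venue_id. A NULL in a compared column never satisfies the condition.
- a (venue_id=7) has no partner → excluded.
- a (venue_id=1) pairs with 3 row(s) of b.
- a (venue_id=7) has no partner → excluded.
- a (venue_id=6) pairs with 2 row(s) of b.
- a (venue_id=NULL) has no partner → excluded.
- a (venue_id=1) pairs with 3 row(s) of b.
Total: 8 rows.

8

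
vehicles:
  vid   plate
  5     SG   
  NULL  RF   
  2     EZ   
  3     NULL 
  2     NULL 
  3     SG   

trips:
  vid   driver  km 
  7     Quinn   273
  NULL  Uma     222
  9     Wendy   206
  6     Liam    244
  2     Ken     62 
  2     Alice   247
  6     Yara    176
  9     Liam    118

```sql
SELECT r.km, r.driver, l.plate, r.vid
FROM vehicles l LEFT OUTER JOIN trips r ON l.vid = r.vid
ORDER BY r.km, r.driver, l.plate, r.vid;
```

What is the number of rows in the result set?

LEFT JOIN keeps every row from `vehicles`; unmatched rows get NULL for `trips`'s columns.
Matching on l.vid = r.vid. A NULL in a compared column never satisfies the condition.
Matched pairs: 4; unmatched l rows kept: 4.
Total: 4 matched + 4 padded = 8 rows.

8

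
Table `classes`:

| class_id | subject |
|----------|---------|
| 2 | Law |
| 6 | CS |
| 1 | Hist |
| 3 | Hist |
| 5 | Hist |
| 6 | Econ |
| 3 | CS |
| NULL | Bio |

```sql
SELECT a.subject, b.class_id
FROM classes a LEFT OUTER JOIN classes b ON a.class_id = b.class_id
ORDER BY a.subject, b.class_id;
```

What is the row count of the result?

12

LEFT JOIN keeps every row from `classes a`; unmatched rows get NULL for `classes b`'s columns.
Matching on a.class_id = b.class_id. A NULL in a compared column never satisfies the condition.
Matched pairs: 11; unmatched a rows kept: 1.
Total: 11 matched + 1 padded = 12 rows.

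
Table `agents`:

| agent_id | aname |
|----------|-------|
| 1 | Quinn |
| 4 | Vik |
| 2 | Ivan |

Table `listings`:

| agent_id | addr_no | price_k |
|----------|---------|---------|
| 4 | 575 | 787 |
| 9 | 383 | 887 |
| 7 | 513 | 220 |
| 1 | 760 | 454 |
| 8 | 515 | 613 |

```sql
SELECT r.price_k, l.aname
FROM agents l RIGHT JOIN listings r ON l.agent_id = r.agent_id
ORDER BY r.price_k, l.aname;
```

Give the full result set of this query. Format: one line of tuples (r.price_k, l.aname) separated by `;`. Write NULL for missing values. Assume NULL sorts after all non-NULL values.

RIGHT JOIN keeps every row from `listings`; unmatched rows get NULL for `agents`'s columns.
Matching on l.agent_id = r.agent_id.
- l (agent_id=1) pairs with 1 row(s) of r.
- l (agent_id=4) pairs with 1 row(s) of r.
- l (agent_id=2) has no partner in r.
- plus 3 unmatched r row(s), each kept with NULL l columns.
After projecting and ordering:
r.price_k | l.aname
220 | NULL
454 | Quinn
613 | NULL
787 | Vik
887 | NULL

(220, NULL); (454, Quinn); (613, NULL); (787, Vik); (887, NULL)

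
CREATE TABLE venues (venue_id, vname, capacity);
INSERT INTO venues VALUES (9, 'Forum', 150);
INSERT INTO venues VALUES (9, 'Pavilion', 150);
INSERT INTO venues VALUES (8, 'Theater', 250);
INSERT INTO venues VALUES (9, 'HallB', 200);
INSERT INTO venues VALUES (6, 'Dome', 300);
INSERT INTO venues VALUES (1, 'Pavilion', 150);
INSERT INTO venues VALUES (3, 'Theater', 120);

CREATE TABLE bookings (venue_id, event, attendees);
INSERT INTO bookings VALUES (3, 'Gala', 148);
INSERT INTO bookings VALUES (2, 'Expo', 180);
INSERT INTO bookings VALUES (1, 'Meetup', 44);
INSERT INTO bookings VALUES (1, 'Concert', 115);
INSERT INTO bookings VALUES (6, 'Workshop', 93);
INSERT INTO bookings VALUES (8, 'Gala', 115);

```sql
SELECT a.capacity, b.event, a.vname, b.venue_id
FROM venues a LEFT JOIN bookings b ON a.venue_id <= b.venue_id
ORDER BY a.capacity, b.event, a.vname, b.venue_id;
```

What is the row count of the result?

15

LEFT JOIN keeps every row from `venues`; unmatched rows get NULL for `bookings`'s columns.
Matching on a.venue_id <= b.venue_id.
- venue_id=9: no b row matches, row kept with b columns NULL.
- venue_id=9: no b row matches, row kept with b columns NULL.
- venue_id=8: 1 matching b row(s), so 1 row(s) emitted.
- venue_id=9: no b row matches, row kept with b columns NULL.
- venue_id=6: 2 matching b row(s), so 2 row(s) emitted.
- venue_id=1: 6 matching b row(s), so 6 row(s) emitted.
- venue_id=3: 3 matching b row(s), so 3 row(s) emitted.
Total: 12 matched + 3 padded = 15 rows.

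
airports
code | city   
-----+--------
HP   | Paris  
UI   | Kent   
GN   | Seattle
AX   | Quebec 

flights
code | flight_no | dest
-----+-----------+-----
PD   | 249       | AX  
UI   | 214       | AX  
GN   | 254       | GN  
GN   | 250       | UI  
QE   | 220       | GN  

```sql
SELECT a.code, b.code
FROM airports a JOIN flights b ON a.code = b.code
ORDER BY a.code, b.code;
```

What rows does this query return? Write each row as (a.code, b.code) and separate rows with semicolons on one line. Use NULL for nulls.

INNER JOIN keeps only pairs where the ON condition holds.
Matching on a.code = b.code.
- a (code=HP) has no partner → excluded.
- a (code=UI) pairs with 1 row(s) of b.
- a (code=GN) pairs with 2 row(s) of b.
- a (code=AX) has no partner → excluded.
After projecting and ordering:
a.code | b.code
GN | GN
GN | GN
UI | UI

(GN, GN); (GN, GN); (UI, UI)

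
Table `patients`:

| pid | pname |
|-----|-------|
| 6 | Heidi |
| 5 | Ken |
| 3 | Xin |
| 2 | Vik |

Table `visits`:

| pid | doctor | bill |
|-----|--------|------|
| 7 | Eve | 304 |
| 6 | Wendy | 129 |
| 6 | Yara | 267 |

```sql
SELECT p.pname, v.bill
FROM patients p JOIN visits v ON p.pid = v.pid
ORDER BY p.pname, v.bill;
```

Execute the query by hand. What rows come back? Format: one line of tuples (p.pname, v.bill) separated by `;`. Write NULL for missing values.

INNER JOIN keeps only pairs where the ON condition holds.
Matching on p.pid = v.pid.
Matched pairs: 2.

(Heidi, 129); (Heidi, 267)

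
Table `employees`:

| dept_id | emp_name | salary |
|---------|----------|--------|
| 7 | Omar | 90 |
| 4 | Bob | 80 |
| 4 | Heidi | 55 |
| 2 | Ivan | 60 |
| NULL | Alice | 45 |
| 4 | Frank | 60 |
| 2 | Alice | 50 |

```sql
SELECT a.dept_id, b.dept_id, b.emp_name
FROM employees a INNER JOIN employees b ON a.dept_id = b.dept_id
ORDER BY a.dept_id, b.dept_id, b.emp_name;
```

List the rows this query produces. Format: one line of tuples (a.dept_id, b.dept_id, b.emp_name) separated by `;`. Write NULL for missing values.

(2, 2, Alice); (2, 2, Alice); (2, 2, Ivan); (2, 2, Ivan); (4, 4, Bob); (4, 4, Bob); (4, 4, Bob); (4, 4, Frank); (4, 4, Frank); (4, 4, Frank); (4, 4, Heidi); (4, 4, Heidi); (4, 4, Heidi); (7, 7, Omar)

INNER JOIN keeps only pairs where the ON condition holds.
Matching on a.dept_id = b.dept_id. A NULL in a compared column never satisfies the condition.
Matched pairs: 14.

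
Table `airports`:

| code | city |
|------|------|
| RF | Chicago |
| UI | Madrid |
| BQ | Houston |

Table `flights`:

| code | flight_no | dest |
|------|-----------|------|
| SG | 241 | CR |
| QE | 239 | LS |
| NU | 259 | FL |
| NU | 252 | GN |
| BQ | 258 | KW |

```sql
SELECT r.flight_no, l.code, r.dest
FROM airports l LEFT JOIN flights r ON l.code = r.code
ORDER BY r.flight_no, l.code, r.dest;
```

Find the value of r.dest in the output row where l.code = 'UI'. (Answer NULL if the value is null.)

LEFT JOIN keeps every row from `airports`; unmatched rows get NULL for `flights`'s columns.
Matching on l.code = r.code.
Matched pairs: 1; unmatched l rows kept: 2.

NULL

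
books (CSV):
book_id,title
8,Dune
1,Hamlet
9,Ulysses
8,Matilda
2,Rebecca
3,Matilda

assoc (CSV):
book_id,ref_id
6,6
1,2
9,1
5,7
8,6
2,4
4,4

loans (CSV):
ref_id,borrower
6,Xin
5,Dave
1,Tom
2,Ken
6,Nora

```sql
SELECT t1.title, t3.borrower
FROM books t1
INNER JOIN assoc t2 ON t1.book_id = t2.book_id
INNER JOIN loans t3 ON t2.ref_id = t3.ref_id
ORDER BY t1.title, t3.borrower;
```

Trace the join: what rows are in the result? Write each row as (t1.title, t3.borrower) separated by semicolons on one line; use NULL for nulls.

(Dune, Nora); (Dune, Xin); (Hamlet, Ken); (Matilda, Nora); (Matilda, Xin); (Ulysses, Tom)

Step 1 — t1 INNER JOIN t2 on book_id → 5 row(s).
Then INNER JOIN `loans t3` on ref_id: keep only rows whose t2.ref_id appears in t3.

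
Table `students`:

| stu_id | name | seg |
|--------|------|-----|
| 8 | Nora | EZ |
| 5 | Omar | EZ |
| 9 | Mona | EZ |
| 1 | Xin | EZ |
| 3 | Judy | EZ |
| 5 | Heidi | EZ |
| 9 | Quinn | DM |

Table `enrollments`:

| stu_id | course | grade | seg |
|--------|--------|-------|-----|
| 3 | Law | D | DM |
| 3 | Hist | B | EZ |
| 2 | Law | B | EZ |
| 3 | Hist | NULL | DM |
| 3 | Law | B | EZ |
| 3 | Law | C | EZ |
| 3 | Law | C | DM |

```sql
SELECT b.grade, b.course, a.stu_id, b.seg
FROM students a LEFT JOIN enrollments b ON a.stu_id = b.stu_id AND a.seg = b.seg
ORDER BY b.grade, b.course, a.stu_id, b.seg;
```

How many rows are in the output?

LEFT JOIN keeps every row from `students`; unmatched rows get NULL for `enrollments`'s columns.
Matching on a.stu_id = b.stu_id AND a.seg = b.seg.
Matched pairs: 3; unmatched a rows kept: 6.
Total: 3 matched + 6 padded = 9 rows.

9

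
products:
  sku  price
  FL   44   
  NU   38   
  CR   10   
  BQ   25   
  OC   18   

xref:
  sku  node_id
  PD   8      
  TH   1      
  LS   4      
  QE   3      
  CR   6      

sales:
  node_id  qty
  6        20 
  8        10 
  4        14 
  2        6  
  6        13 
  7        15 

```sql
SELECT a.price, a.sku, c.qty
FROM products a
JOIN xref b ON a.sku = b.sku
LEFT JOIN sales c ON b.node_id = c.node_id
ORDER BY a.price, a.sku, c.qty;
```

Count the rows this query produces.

2

Step 1 — a INNER JOIN b on sku → 1 row(s).
Then LEFT JOIN `sales c` on node_id: each of those 1 rows is kept; rows whose b.node_id has no match in c get NULL for c's columns.
Result: 2 row(s).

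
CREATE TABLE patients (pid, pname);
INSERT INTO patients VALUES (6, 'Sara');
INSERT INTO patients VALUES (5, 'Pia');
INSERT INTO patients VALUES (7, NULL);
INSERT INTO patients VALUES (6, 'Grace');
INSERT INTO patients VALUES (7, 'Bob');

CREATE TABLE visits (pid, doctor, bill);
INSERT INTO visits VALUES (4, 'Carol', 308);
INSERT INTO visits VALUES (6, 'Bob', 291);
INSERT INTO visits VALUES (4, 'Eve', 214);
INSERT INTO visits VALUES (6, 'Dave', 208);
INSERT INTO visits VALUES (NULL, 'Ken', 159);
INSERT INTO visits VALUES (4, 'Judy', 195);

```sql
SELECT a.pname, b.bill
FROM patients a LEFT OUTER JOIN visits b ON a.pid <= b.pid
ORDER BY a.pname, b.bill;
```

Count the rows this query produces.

8

LEFT JOIN keeps every row from `patients`; unmatched rows get NULL for `visits`'s columns.
Matching on a.pid <= b.pid. A NULL in a compared column never satisfies the condition.
- a (pid=6) pairs with 2 row(s) of b.
- a (pid=5) pairs with 2 row(s) of b.
- a (pid=7) has no partner → padded with NULL.
- a (pid=6) pairs with 2 row(s) of b.
- a (pid=7) has no partner → padded with NULL.
Total: 6 matched + 2 padded = 8 rows.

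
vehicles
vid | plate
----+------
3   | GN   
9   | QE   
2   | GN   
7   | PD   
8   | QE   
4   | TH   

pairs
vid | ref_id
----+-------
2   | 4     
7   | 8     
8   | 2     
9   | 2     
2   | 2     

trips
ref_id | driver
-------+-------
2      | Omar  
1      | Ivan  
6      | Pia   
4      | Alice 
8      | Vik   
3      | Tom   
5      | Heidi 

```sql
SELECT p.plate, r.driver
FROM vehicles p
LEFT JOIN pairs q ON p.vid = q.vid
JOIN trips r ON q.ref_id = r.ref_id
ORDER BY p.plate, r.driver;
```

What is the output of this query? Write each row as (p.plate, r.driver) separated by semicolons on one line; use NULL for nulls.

Evaluate left to right. First `vehicles p LEFT JOIN pairs q` on vid: 7 row(s).
Then INNER JOIN `trips r` on ref_id: keep only rows whose q.ref_id appears in r.

(GN, Alice); (GN, Omar); (PD, Vik); (QE, Omar); (QE, Omar)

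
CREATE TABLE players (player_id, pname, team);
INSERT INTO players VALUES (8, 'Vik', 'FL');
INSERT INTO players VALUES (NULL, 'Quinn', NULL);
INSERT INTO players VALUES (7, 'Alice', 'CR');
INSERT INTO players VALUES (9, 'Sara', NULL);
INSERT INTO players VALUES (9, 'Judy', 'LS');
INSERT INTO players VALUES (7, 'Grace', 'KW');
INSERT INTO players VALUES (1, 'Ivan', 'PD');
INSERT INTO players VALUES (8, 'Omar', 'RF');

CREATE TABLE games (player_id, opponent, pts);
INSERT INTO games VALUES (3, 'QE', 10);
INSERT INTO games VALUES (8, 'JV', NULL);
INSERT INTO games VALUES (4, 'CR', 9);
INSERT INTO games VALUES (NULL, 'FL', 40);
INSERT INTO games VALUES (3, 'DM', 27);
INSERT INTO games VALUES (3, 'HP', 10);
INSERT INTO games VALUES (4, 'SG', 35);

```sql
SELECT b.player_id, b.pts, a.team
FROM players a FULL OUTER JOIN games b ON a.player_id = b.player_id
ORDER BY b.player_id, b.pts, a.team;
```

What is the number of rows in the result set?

FULL OUTER JOIN keeps every row from both sides; unmatched rows get NULL for the other side's columns.
Matching on a.player_id = b.player_id. A NULL in a compared column never satisfies the condition.
- a[0] player_id=8 → 1 match(es) in b → 1 row(s).
- a[1] player_id=NULL → no match; kept with NULLs on the b side.
- a[2] player_id=7 → no match; kept with NULLs on the b side.
- a[3] player_id=9 → no match; kept with NULLs on the b side.
- a[4] player_id=9 → no match; kept with NULLs on the b side.
- a[5] player_id=7 → no match; kept with NULLs on the b side.
- a[6] player_id=1 → no match; kept with NULLs on the b side.
- a[7] player_id=8 → 1 match(es) in b → 1 row(s).
- plus 6 unmatched b row(s), each kept with NULL a columns.
Total: 2 matched + 12 padded = 14 rows.

14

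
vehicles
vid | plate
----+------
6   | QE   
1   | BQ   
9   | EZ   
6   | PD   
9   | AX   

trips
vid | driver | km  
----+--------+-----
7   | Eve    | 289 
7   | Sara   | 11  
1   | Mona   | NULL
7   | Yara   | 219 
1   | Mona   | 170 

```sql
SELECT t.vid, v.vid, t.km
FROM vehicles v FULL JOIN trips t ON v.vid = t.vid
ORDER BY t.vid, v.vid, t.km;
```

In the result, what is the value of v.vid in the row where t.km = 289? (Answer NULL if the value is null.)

FULL OUTER JOIN keeps every row from both sides; unmatched rows get NULL for the other side's columns.
Matching on v.vid = t.vid.
- v[0] vid=6 → no match; kept with NULLs on the t side.
- v[1] vid=1 → 2 match(es) in t → 2 row(s).
- v[2] vid=9 → no match; kept with NULLs on the t side.
- v[3] vid=6 → no match; kept with NULLs on the t side.
- v[4] vid=9 → no match; kept with NULLs on the t side.
- 3 row(s) from t found no v partner → padded with NULL.

NULL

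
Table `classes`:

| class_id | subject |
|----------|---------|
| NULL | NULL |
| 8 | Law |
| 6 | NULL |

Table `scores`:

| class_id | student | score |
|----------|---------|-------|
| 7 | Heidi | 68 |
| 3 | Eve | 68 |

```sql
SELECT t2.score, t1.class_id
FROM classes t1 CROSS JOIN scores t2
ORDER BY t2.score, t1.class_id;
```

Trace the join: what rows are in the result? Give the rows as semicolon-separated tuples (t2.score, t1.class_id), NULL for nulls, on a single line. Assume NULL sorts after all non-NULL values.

CROSS JOIN pairs every row of `classes` with every row of `scores`: 3 × 2 = 6 rows.
After projecting and ordering:
t2.score | t1.class_id
68 | 6
68 | 6
68 | 8
68 | 8
68 | NULL
68 | NULL

(68, 6); (68, 6); (68, 8); (68, 8); (68, NULL); (68, NULL)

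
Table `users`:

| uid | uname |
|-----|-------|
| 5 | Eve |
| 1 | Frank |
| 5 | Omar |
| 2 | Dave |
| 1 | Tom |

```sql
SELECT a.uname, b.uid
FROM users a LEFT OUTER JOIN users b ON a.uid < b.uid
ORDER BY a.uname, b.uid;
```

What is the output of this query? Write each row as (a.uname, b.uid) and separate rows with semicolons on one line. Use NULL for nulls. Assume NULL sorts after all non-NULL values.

LEFT JOIN keeps every row from `users a`; unmatched rows get NULL for `users b`'s columns.
Matching on a.uid < b.uid.
Matched pairs: 8; unmatched a rows kept: 2.

(Dave, 5); (Dave, 5); (Eve, NULL); (Frank, 2); (Frank, 5); (Frank, 5); (Omar, NULL); (Tom, 2); (Tom, 5); (Tom, 5)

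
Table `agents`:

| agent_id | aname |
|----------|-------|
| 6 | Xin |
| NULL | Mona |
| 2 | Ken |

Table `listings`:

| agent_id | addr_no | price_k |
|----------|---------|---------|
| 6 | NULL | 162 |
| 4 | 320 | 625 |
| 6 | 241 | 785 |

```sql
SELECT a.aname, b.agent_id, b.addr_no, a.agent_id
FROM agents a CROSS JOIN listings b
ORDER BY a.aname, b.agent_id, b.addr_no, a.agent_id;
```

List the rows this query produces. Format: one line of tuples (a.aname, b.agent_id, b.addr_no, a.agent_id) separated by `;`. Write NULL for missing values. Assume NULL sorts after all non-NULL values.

CROSS JOIN pairs every row of `agents` with every row of `listings`: 3 × 3 = 9 rows.
After projecting and ordering:
a.aname | b.agent_id | b.addr_no | a.agent_id
Ken | 4 | 320 | 2
Ken | 6 | 241 | 2
Ken | 6 | NULL | 2
Mona | 4 | 320 | NULL
Mona | 6 | 241 | NULL
Mona | 6 | NULL | NULL
Xin | 4 | 320 | 6
Xin | 6 | 241 | 6
Xin | 6 | NULL | 6

(Ken, 4, 320, 2); (Ken, 6, 241, 2); (Ken, 6, NULL, 2); (Mona, 4, 320, NULL); (Mona, 6, 241, NULL); (Mona, 6, NULL, NULL); (Xin, 4, 320, 6); (Xin, 6, 241, 6); (Xin, 6, NULL, 6)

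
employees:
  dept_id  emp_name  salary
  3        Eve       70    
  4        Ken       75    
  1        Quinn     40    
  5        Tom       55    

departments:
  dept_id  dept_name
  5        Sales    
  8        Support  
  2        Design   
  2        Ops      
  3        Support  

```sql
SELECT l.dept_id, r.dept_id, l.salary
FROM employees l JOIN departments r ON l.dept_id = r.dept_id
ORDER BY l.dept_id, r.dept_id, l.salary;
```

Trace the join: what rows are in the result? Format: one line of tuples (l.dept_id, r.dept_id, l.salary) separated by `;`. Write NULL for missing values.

INNER JOIN keeps only pairs where the ON condition holds.
Matching on l.dept_id = r.dept_id.
- l (dept_id=3) pairs with 1 row(s) of r.
- l (dept_id=4) has no partner → excluded.
- l (dept_id=1) has no partner → excluded.
- l (dept_id=5) pairs with 1 row(s) of r.
After projecting and ordering:
l.dept_id | r.dept_id | l.salary
3 | 3 | 70
5 | 5 | 55

(3, 3, 70); (5, 5, 55)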